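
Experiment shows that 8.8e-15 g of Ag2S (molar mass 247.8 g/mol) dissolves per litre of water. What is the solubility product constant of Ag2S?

1.8 × 10^-49

Molar solubility s = (8.8 × 10^-15 g/L) / (247.8 g/mol) = 3.55 × 10^-17 M.
Ag2S(s) ⇌ 2 Ag^+ + S^2-
If s mol/L of Ag2S dissolves, [Ag^+] = 2s and [S^2-] = s.
Ksp = [Ag^+]^2[S^2-]
Substituting: Ksp = (2s)^2s = 4s^3
With s = 3.55 × 10^-17: Ksp = 1.8 × 10^-49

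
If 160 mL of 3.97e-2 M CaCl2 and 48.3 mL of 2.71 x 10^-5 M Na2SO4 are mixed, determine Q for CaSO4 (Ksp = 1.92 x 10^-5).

1.92 × 10^-7

Total volume = 160 + 48.3 = 208.3 mL.
[Ca^2+] = 3.97 × 10^-2 × (160/208.3) = 3.049 × 10^-2 M
[SO4^2-] = 2.71 × 10^-5 × (48.3/208.3) = 6.284 x 10^-6 M
CaSO4(s) ⇌ Ca^2+(aq) + SO4^2-(aq), so Q = [Ca^2+][SO4^2-]
Q = (3.049 × 10^-2)(6.284 × 10^-6) = 1.92 × 10^-7
Q < Ksp, so no precipitate of CaSO4 forms.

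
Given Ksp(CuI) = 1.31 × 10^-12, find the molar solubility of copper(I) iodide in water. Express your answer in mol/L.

s ≈ 1.14e-6 M

CuI(s) ⇌ Cu^+ + I^-
Ksp = [Cu^+][I^-]
If s mol/L of CuI dissolves, [Cu^+] = s and [I^-] = s.
Ksp = s^2
s = (1.31 × 10^-12)^(1/2) = 1.14 × 10^-6 M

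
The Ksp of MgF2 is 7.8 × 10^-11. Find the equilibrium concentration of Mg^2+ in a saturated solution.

2.7 × 10^-4 M

MgF2(s) <=> Mg^2+ + 2 F^-
Ksp = [Mg^2+][F^-]^2
If s mol/L of MgF2 dissolves, [Mg^2+] = s and [F^-] = 2s.
Ksp = s(2s)^2 = 4s^3
s^3 = 7.8 × 10^-11 / 4, so s = 2.69 × 10^-4 M
[Mg^2+] = s = 2.7 × 10^-4 M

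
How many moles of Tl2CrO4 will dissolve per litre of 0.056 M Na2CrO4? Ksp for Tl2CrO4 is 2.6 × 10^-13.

s = 1.1e-6 M

Tl2CrO4(s) <=> 2 Tl^+ + CrO4^2-
Ksp = [Tl^+]^2[CrO4^2-]
Let s = moles of Tl2CrO4 that dissolve per litre. [Tl^+] = 2s, [CrO4^2-] = 0.056 + s ≈ 0.056 (since CrO4^2- from Na2CrO4 dominates).
Ksp ≈ (2s)^2 × 0.056
s = 1.1 × 10^-6 M
Check: s = 1.1 × 10^-6 ≪ 0.056, so the approximation is valid.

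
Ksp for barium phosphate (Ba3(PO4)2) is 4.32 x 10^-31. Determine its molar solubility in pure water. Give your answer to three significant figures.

s = 3.31 × 10^-7 M

Ba3(PO4)2(s) ⇌ 3 Ba^2+ + 2 PO4^3-
Ksp = [Ba^2+]^3[PO4^3-]^2
With molar solubility s: [Ba^2+] = 3s, [PO4^3-] = 2s.
Ksp = (3s)^3(2s)^2 = 108s^5
s = (4.32 x 10^-31 / 108)^(1/5) = 3.31 × 10^-7 M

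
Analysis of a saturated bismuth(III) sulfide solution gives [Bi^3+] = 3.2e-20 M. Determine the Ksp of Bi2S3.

Ksp ≈ 1.1 × 10^-97

Bi2S3(s) ⇌ 2 Bi^3+ + 3 S^2-
Stoichiometry gives [S^2-] = (3/2)[Bi^3+] = 4.80 × 10^-20 M.
Ksp = [Bi^3+]^2[S^2-]^3
Ksp = (3.2 × 10^-20)^2 × (4.80 × 10^-20)^3 = 1.1 × 10^-97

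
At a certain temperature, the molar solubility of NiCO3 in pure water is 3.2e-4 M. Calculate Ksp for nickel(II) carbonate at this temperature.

Ksp = 1.0e-7

NiCO3(s) ⇌ Ni^2+ + CO3^2-
If s mol/L of NiCO3 dissolves, [Ni^2+] = s and [CO3^2-] = s.
Ksp = [Ni^2+][CO3^2-]
Ksp = s^2
With s = 3.2 x 10^-4: Ksp = 1.0 x 10^-7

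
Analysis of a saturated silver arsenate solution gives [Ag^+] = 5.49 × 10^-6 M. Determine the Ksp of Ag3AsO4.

3.03 × 10^-22

Ag3AsO4(s) ⇌ 3 Ag^+(aq) + AsO4^3-(aq)
Stoichiometry gives [AsO4^3-] = (1/3)[Ag^+] = 1.830 × 10^-6 M.
Ksp = [Ag^+]^3[AsO4^3-]
Ksp = (5.49 x 10^-6)^3 × 1.830 x 10^-6 = 3.03 × 10^-22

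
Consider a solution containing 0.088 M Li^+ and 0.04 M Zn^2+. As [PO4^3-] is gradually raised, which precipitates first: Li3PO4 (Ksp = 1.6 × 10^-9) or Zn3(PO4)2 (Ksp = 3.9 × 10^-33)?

Zn3(PO4)2

Each salt begins to precipitate when Q = Ksp, i.e. when [PO4^3-] reaches its threshold.
For Li3PO4: 1.6 × 10^-9 = (0.088)^3 × [PO4^3-]  ⇒  [PO4^3-] = 2.3 x 10^-6 M.
For Zn3(PO4)2: 3.9 × 10^-33 = (0.04)^3 × [PO4^3-]^2  ⇒  [PO4^3-] = 7.8 x 10^-15 M.
The salt with the lower threshold [PO4^3-] precipitates first: Zn3(PO4)2.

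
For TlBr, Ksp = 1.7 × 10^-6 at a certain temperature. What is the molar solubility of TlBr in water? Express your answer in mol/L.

TlBr(s) ⇌ Tl^+(aq) + Br^-(aq)
Ksp = [Tl^+][Br^-]
Let s = molar solubility. Then [Tl^+] = s and [Br^-] = s.
Ksp = s × s = s^2
s = (1.7 × 10^-6)^(1/2) = 1.3 × 10^-3 M

s ≈ 1.3e-3 M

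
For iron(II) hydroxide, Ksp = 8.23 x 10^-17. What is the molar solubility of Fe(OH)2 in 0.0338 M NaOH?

s ≈ 7.20 × 10^-14 M

Fe(OH)2(s) ⇌ Fe^2+ + 2 OH^-
Ksp = [Fe^2+][OH^-]^2
If s mol/L dissolves here, [Fe^2+] = s, [OH^-] = 0.0338 + 2s ≈ 0.0338 (since OH^- from NaOH dominates).
Ksp ≈ s × (0.0338)^2
s = 7.20 x 10^-14 M
Check: 2s = 1.4 × 10^-13 ≪ 0.0338, so the approximation is valid.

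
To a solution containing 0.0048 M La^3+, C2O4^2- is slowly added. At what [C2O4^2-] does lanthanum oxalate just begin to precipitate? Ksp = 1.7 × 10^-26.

9.0 × 10^-8 M

La2(C2O4)3(s) <=> 2 La^3+(aq) + 3 C2O4^2-(aq)
Ksp = [La^3+]^2[C2O4^2-]^3
Precipitation begins when Q = Ksp. With [La^3+] = 0.0048 M:
1.7 × 10^-26 = (0.0048)^2 × [C2O4^2-]^3
[C2O4^2-] = (1.7 × 10^-26 / 2.30 × 10^-5)^(1/3) = 9.0 × 10^-8 M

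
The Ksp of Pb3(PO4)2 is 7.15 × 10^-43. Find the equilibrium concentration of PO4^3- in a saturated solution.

Pb3(PO4)2(s) ⇌ 3 Pb^2+ + 2 PO4^3-
Ksp = [Pb^2+]^3[PO4^3-]^2
With molar solubility s: [Pb^2+] = 3s, [PO4^3-] = 2s.
Ksp = (3s)^3(2s)^2 = 108s^5
s^5 = 7.15 × 10^-43 / 108, so s = 1.459 × 10^-9 M
[PO4^3-] = 2s = 2.92 x 10^-9 M

[PO4^3-] ≈ 2.92 x 10^-9 M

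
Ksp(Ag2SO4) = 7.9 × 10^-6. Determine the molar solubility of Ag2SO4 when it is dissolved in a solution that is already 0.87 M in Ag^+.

Ag2SO4(s) ⇌ 2 Ag^+ + SO4^2-
Ksp = [Ag^+]^2[SO4^2-]
If s mol/L dissolves here, [Ag^+] = 0.87 + 2s ≈ 0.87, [SO4^2-] = s (Ksp is small, so little additional dissolves).
Ksp ≈ (0.87)^2 × s
s = 1.0 × 10^-5 M
Check: 2s = 2.1 × 10^-5 ≪ 0.87, so the approximation is valid.

1.0 × 10^-5 M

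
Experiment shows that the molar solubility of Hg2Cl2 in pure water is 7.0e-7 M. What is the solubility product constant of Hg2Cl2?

Ksp = 1.4e-18

Hg2Cl2(s) <=> Hg2^2+ + 2 Cl^-
With molar solubility s: [Hg2^2+] = s, [Cl^-] = 2s.
Ksp = [Hg2^2+][Cl^-]^2
Ksp = s(2s)^2 = 4s^3
Ksp = 4 × (7.0 x 10^-7)^3 = 1.4 x 10^-18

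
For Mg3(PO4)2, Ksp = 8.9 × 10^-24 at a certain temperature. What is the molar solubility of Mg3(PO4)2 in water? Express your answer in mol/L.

s = 9.6 × 10^-6 M

Mg3(PO4)2(s) ⇌ 3 Mg^2+ + 2 PO4^3-
Ksp = [Mg^2+]^3[PO4^3-]^2
If s mol/L of Mg3(PO4)2 dissolves, [Mg^2+] = 3s and [PO4^3-] = 2s.
Ksp = (3s)^3(2s)^2 = 108s^5
s^5 = 8.9 × 10^-24 / 108, so s = 9.6 x 10^-6 M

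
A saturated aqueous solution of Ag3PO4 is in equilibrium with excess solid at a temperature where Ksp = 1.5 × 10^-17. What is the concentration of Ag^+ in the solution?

8.2 x 10^-5 M

Ag3PO4(s) <=> 3 Ag^+(aq) + PO4^3-(aq)
Ksp = [Ag^+]^3[PO4^3-]
For each mole of Ag3PO4 that dissolves: [Ag^+] = 3s, [PO4^3-] = s.
Substituting: Ksp = (3s)^3s = 27s^4
Solving, s = (1.5 × 10^-17/27)^(1/4) = 2.73 × 10^-5 M
[Ag^+] = 3s = 8.2 x 10^-5 M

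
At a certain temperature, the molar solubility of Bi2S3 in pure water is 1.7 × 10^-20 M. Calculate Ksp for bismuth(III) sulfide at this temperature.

1.5 × 10^-97

Bi2S3(s) ⇌ 2 Bi^3+(aq) + 3 S^2-(aq)
For each mole of Bi2S3 that dissolves: [Bi^3+] = 2s, [S^2-] = 3s.
Ksp = [Bi^3+]^2[S^2-]^3
Ksp = (2s)^2(3s)^3 = 108s^5
With s = 1.7 x 10^-20: Ksp = 1.5 x 10^-97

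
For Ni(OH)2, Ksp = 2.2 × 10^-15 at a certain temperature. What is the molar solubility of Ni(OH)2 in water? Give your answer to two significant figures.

Ni(OH)2(s) ⇌ Ni^2+(aq) + 2 OH^-(aq)
Ksp = [Ni^2+][OH^-]^2
With molar solubility s: [Ni^2+] = s, [OH^-] = 2s.
Ksp = s(2s)^2 = 4s^3
s^3 = 2.2 × 10^-15 / 4, so s = 8.2 × 10^-6 M

8.2 x 10^-6 M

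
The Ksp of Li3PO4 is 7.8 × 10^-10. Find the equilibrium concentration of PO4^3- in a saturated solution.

Li3PO4(s) <=> 3 Li^+(aq) + PO4^3-(aq)
Ksp = [Li^+]^3[PO4^3-]
If s mol/L of Li3PO4 dissolves, [Li^+] = 3s and [PO4^3-] = s.
Substituting: Ksp = (3s)^3s = 27s^4
Solving, s = (7.8 × 10^-10/27)^(1/4) = 2.32 × 10^-3 M
[PO4^3-] = s = 2.3 × 10^-3 M

[PO4^3-] ≈ 2.3 x 10^-3 M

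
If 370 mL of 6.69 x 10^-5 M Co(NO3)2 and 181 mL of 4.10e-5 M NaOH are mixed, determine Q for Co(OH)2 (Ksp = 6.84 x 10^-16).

Total volume = 370 + 181 = 551 mL.
[Co^2+] = 6.69 × 10^-5 × (370/551) = 4.492 × 10^-5 M
[OH^-] = 4.10 × 10^-5 × (181/551) = 1.347 x 10^-5 M
Co(OH)2(s) <=> Co^2+(aq) + 2 OH^-(aq), so Q = [Co^2+][OH^-]^2
Q = (4.492 × 10^-5)(1.347 × 10^-5)^2 = 8.15 × 10^-15
Q > Ksp, so Co(OH)2 will precipitate.

8.15 × 10^-15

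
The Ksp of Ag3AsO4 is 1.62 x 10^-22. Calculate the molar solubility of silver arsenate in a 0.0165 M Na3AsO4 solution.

s ≈ 7.14 × 10^-8 M

Ag3AsO4(s) ⇌ 3 Ag^+(aq) + AsO4^3-(aq)
Ksp = [Ag^+]^3[AsO4^3-]
Let s = moles of Ag3AsO4 that dissolve per litre. [Ag^+] = 3s, [AsO4^3-] = 0.0165 + s ≈ 0.0165 (common-ion effect: AsO4^3- is already 0.0165 M).
Ksp ≈ (3s)^3 × 0.0165
s = 7.14 × 10^-8 M
Check: s = 7.1 x 10^-8 ≪ 0.0165, so the approximation is valid.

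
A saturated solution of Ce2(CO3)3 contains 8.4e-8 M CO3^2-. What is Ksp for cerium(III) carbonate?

Ce2(CO3)3(s) ⇌ 2 Ce^3+ + 3 CO3^2-
Stoichiometry gives [Ce^3+] = (2/3)[CO3^2-] = 5.60 x 10^-8 M.
Ksp = [Ce^3+]^2[CO3^2-]^3
Ksp = (5.60 × 10^-8)^2 × (8.4 × 10^-8)^3 = 1.9 x 10^-36

1.9 x 10^-36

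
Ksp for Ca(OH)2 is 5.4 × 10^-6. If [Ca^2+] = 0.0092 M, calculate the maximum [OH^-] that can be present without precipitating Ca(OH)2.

Ca(OH)2(s) ⇌ Ca^2+ + 2 OH^-
Ksp = [Ca^2+][OH^-]^2
Precipitation begins when Q = Ksp. With [Ca^2+] = 0.0092 M:
5.4 × 10^-6 = (0.0092) × [OH^-]^2
[OH^-] = (5.4 × 10^-6 / 9.2 x 10^-3)^(1/2) = 2.4 × 10^-2 M

[OH^-] ≈ 2.4e-2 M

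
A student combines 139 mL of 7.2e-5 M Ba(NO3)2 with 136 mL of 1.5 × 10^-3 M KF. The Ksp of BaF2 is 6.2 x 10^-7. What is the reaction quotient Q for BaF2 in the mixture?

Total volume = 139 + 136 = 275 mL.
[Ba^2+] = 7.2 × 10^-5 × (139/275) = 3.64 × 10^-5 M
[F^-] = 1.5 × 10^-3 × (136/275) = 7.42 × 10^-4 M
BaF2(s) <=> Ba^2+(aq) + 2 F^-(aq), so Q = [Ba^2+][F^-]^2
Q = (3.64 × 10^-5)(7.42 × 10^-4)^2 = 2.0 × 10^-11
Q < Ksp, so no precipitate of BaF2 forms.

Q ≈ 2.0 × 10^-11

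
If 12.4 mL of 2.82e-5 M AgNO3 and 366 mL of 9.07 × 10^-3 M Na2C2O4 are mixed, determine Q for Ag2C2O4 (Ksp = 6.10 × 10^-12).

Q ≈ 7.49 × 10^-15

Total volume = 12.4 + 366 = 378.4 mL.
[Ag^+] = 2.82 × 10^-5 × (12.4/378.4) = 9.241 × 10^-7 M
[C2O4^2-] = 9.07 × 10^-3 × (366/378.4) = 8.773 x 10^-3 M
Ag2C2O4(s) ⇌ 2 Ag^+(aq) + C2O4^2-(aq), so Q = [Ag^+]^2[C2O4^2-]
Q = (9.241 × 10^-7)^2(8.773 × 10^-3) = 7.49 × 10^-15
Q < Ksp, so no precipitate of Ag2C2O4 forms.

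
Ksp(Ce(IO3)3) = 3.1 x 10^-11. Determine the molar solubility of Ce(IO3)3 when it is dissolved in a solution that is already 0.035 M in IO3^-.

s = 7.2 x 10^-7 M

Ce(IO3)3(s) ⇌ Ce^3+(aq) + 3 IO3^-(aq)
Ksp = [Ce^3+][IO3^-]^3
Let s be the molar solubility in this solution. [Ce^3+] = s, [IO3^-] = 0.035 + 3s ≈ 0.035 (Ksp is small, so little additional dissolves).
Ksp ≈ s × (0.035)^3
s = 7.2 × 10^-7 M
Check: 3s = 2.2 × 10^-6 ≪ 0.035, so the approximation is valid.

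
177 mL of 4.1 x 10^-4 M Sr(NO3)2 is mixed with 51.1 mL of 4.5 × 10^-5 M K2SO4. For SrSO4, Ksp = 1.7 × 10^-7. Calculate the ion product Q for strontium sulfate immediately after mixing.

Q ≈ 3.2 × 10^-9

Total volume = 177 + 51.1 = 228.1 mL.
[Sr^2+] = 4.1 x 10^-4 × (177/228.1) = 3.18 × 10^-4 M
[SO4^2-] = 4.5 × 10^-5 × (51.1/228.1) = 1.01 x 10^-5 M
SrSO4(s) <=> Sr^2+ + SO4^2-, so Q = [Sr^2+][SO4^2-]
Q = (3.18 × 10^-4)(1.01 × 10^-5) = 3.2 × 10^-9
Q < Ksp, so no precipitate of SrSO4 forms.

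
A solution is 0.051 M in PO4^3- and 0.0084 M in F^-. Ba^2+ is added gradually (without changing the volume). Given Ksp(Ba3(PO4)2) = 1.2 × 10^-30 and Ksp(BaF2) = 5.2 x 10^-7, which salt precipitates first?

Ba3(PO4)2

Precipitation of each salt starts when its ion product equals its Ksp.
For Ba3(PO4)2: 1.2 × 10^-30 = (0.051)^2 × [Ba^2+]^3  ⇒  [Ba^2+] = 7.7 × 10^-10 M.
For BaF2: 5.2 x 10^-7 = (0.0084)^2 × [Ba^2+]  ⇒  [Ba^2+] = 7.4 × 10^-3 M.
The salt with the lower threshold [Ba^2+] precipitates first: Ba3(PO4)2.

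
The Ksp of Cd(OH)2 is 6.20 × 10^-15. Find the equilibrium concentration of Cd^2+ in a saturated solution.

Cd(OH)2(s) ⇌ Cd^2+(aq) + 2 OH^-(aq)
Ksp = [Cd^2+][OH^-]^2
If s mol/L of Cd(OH)2 dissolves, [Cd^2+] = s and [OH^-] = 2s.
So Ksp = s × (2s)^2 = 4s^3
s = (6.20 × 10^-15 / 4)^(1/3) = 1.157 × 10^-5 M
[Cd^2+] = s = 1.16 × 10^-5 M

[Cd^2+] ≈ 1.16e-5 M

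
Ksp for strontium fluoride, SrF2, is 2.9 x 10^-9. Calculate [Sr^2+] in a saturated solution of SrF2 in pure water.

SrF2(s) <=> Sr^2+(aq) + 2 F^-(aq)
Ksp = [Sr^2+][F^-]^2
For each mole of SrF2 that dissolves: [Sr^2+] = s, [F^-] = 2s.
Substituting: Ksp = s(2s)^2 = 4s^3
Solving, s = (2.9 x 10^-9/4)^(1/3) = 8.98 × 10^-4 M
[Sr^2+] = s = 9.0 × 10^-4 M

[Sr^2+] = 9.0e-4 M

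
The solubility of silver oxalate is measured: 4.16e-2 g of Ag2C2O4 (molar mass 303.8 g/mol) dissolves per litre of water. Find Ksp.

Molar solubility s = (4.16 x 10^-2 g/L) / (303.8 g/mol) = 1.369 x 10^-4 M.
Ag2C2O4(s) ⇌ 2 Ag^+ + C2O4^2-
For each mole of Ag2C2O4 that dissolves: [Ag^+] = 2s, [C2O4^2-] = s.
Ksp = [Ag^+]^2[C2O4^2-]
So Ksp = (2s)^2 × s = 4s^3
Ksp = 4 × (1.369 × 10^-4)^3 = 1.03 x 10^-11

1.03 × 10^-11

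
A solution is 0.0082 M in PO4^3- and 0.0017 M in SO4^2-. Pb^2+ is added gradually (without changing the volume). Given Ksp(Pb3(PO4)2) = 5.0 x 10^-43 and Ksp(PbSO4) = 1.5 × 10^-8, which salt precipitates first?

Precipitation of each salt starts when its ion product equals its Ksp.
For Pb3(PO4)2: 5.0 x 10^-43 = (0.0082)^2 × [Pb^2+]^3  ⇒  [Pb^2+] = 2.0 × 10^-13 M.
For PbSO4: 1.5 × 10^-8 = 0.0017 × [Pb^2+]  ⇒  [Pb^2+] = 8.8 × 10^-6 M.
The salt with the lower threshold [Pb^2+] precipitates first: Pb3(PO4)2.

Pb3(PO4)2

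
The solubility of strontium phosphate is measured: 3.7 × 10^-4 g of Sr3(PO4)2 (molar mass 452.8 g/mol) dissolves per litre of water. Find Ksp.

Molar solubility s = (3.7 × 10^-4 g/L) / (452.8 g/mol) = 8.17 × 10^-7 M.
Sr3(PO4)2(s) ⇌ 3 Sr^2+ + 2 PO4^3-
For each mole of Sr3(PO4)2 that dissolves: [Sr^2+] = 3s, [PO4^3-] = 2s.
Ksp = [Sr^2+]^3[PO4^3-]^2
Ksp = (3s)^3(2s)^2 = 108s^5
Ksp = 108 × (8.17 × 10^-7)^5 = 3.9 × 10^-29

Ksp ≈ 3.9 x 10^-29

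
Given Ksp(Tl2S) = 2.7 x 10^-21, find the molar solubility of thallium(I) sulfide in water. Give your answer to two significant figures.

s = 8.8e-8 M

Tl2S(s) <=> 2 Tl^+ + S^2-
Ksp = [Tl^+]^2[S^2-]
For each mole of Tl2S that dissolves: [Tl^+] = 2s, [S^2-] = s.
Substituting: Ksp = (2s)^2s = 4s^3
s^3 = 2.7 x 10^-21 / 4, so s = 8.8 × 10^-8 M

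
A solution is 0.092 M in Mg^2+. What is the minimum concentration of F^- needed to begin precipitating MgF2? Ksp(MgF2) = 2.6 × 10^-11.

[F^-] ≈ 1.7 x 10^-5 M

MgF2(s) ⇌ Mg^2+ + 2 F^-
Ksp = [Mg^2+][F^-]^2
Precipitation begins when Q = Ksp. With [Mg^2+] = 0.092 M:
2.6 × 10^-11 = (0.092) × [F^-]^2
[F^-] = (2.6 × 10^-11 / 9.2 × 10^-2)^(1/2) = 1.7 × 10^-5 M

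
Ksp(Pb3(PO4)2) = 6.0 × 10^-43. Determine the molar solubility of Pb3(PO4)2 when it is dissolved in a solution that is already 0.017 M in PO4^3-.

Pb3(PO4)2(s) ⇌ 3 Pb^2+ + 2 PO4^3-
Ksp = [Pb^2+]^3[PO4^3-]^2
Let s be the molar solubility in this solution. [Pb^2+] = 3s, [PO4^3-] = 0.017 + 2s ≈ 0.017 (common-ion effect: PO4^3- is already 0.017 M).
Ksp ≈ (3s)^3 × (0.017)^2
s = 4.3 × 10^-14 M
Check: 2s = 8.5 × 10^-14 ≪ 0.017, so the approximation is valid.

4.3 × 10^-14 M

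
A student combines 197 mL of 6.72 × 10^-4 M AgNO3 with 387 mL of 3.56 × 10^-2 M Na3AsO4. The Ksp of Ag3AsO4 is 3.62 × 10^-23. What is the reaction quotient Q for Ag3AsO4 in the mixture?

Q ≈ 2.75 × 10^-13

Total volume = 197 + 387 = 584 mL.
[Ag^+] = 6.72 × 10^-4 × (197/584) = 2.267 × 10^-4 M
[AsO4^3-] = 3.56 x 10^-2 × (387/584) = 2.359 x 10^-2 M
Ag3AsO4(s) ⇌ 3 Ag^+ + AsO4^3-, so Q = [Ag^+]^3[AsO4^3-]
Q = (2.267 × 10^-4)^3(2.359 × 10^-2) = 2.75 x 10^-13
Q > Ksp, so Ag3AsO4 will precipitate.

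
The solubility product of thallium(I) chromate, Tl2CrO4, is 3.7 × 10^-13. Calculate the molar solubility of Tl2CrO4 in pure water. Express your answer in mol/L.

s ≈ 4.5 x 10^-5 M

Tl2CrO4(s) ⇌ 2 Tl^+ + CrO4^2-
Ksp = [Tl^+]^2[CrO4^2-]
Let s = molar solubility. Then [Tl^+] = 2s and [CrO4^2-] = s.
So Ksp = (2s)^2 × s = 4s^3
Solving, s = (3.7 × 10^-13/4)^(1/3) = 4.5 x 10^-5 M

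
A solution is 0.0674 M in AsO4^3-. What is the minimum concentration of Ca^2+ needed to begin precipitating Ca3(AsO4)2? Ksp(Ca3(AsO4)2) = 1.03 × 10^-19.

[Ca^2+] ≈ 2.83e-6 M

Ca3(AsO4)2(s) ⇌ 3 Ca^2+ + 2 AsO4^3-
Ksp = [Ca^2+]^3[AsO4^3-]^2
Precipitation begins when Q = Ksp. With [AsO4^3-] = 0.0674 M:
1.03 × 10^-19 = (0.0674)^2 × [Ca^2+]^3
[Ca^2+] = (1.03 × 10^-19 / 4.543 × 10^-3)^(1/3) = 2.83 x 10^-6 M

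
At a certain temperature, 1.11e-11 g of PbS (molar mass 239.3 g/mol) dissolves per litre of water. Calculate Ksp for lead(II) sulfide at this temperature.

Ksp = 2.15 × 10^-27

Molar solubility s = (1.11 x 10^-11 g/L) / (239.3 g/mol) = 4.639 × 10^-14 M.
PbS(s) ⇌ Pb^2+ + S^2-
If s mol/L of PbS dissolves, [Pb^2+] = s and [S^2-] = s.
Ksp = [Pb^2+][S^2-]
Ksp = s × s = s^2
Ksp = (4.639 × 10^-14)^2 = 2.15 × 10^-27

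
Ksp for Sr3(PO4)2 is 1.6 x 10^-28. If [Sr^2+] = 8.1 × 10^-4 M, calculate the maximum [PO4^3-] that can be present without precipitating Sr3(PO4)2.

[PO4^3-] ≈ 5.5 × 10^-10 M

Sr3(PO4)2(s) ⇌ 3 Sr^2+ + 2 PO4^3-
Ksp = [Sr^2+]^3[PO4^3-]^2
Precipitation begins when Q = Ksp. With [Sr^2+] = 8.1 × 10^-4 M:
1.6 x 10^-28 = (8.1 × 10^-4)^3 × [PO4^3-]^2
[PO4^3-] = (1.6 x 10^-28 / 5.31 × 10^-10)^(1/2) = 5.5 × 10^-10 M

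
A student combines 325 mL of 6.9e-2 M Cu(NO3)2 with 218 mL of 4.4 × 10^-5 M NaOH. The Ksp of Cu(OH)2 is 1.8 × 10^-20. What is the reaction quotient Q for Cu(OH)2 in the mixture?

Total volume = 325 + 218 = 543 mL.
[Cu^2+] = 6.9 x 10^-2 × (325/543) = 4.13 × 10^-2 M
[OH^-] = 4.4 × 10^-5 × (218/543) = 1.77 x 10^-5 M
Cu(OH)2(s) ⇌ Cu^2+(aq) + 2 OH^-(aq), so Q = [Cu^2+][OH^-]^2
Q = (4.13 × 10^-2)(1.77 × 10^-5)^2 = 1.3 × 10^-11
Q > Ksp, so Cu(OH)2 will precipitate.

Q ≈ 1.3e-11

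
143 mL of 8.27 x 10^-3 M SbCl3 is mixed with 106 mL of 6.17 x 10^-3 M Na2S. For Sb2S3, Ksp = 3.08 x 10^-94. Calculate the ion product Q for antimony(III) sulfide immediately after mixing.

Total volume = 143 + 106 = 249 mL.
[Sb^3+] = 8.27 × 10^-3 × (143/249) = 4.749 x 10^-3 M
[S^2-] = 6.17 x 10^-3 × (106/249) = 2.627 x 10^-3 M
Sb2S3(s) <=> 2 Sb^3+ + 3 S^2-, so Q = [Sb^3+]^2[S^2-]^3
Q = (4.749 × 10^-3)^2(2.627 × 10^-3)^3 = 4.09 × 10^-13
Q > Ksp, so Sb2S3 will precipitate.

Q = 4.09 x 10^-13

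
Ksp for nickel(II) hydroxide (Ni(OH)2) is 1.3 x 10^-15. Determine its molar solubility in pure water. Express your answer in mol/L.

Ni(OH)2(s) ⇌ Ni^2+(aq) + 2 OH^-(aq)
Ksp = [Ni^2+][OH^-]^2
With molar solubility s: [Ni^2+] = s, [OH^-] = 2s.
Substituting: Ksp = s(2s)^2 = 4s^3
s = (1.3 x 10^-15 / 4)^(1/3) = 6.9 × 10^-6 M

s ≈ 6.9 × 10^-6 M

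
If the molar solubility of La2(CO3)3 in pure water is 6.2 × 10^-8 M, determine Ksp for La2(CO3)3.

Ksp = 9.9 × 10^-35

La2(CO3)3(s) ⇌ 2 La^3+ + 3 CO3^2-
With molar solubility s: [La^3+] = 2s, [CO3^2-] = 3s.
Ksp = [La^3+]^2[CO3^2-]^3
So Ksp = (2s)^2 × (3s)^3 = 108s^5
With s = 6.2 × 10^-8: Ksp = 9.9 x 10^-35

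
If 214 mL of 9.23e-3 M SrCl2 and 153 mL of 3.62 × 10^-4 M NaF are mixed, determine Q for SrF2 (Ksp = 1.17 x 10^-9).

Total volume = 214 + 153 = 367 mL.
[Sr^2+] = 9.23 × 10^-3 × (214/367) = 5.382 × 10^-3 M
[F^-] = 3.62 x 10^-4 × (153/367) = 1.509 × 10^-4 M
SrF2(s) ⇌ Sr^2+ + 2 F^-, so Q = [Sr^2+][F^-]^2
Q = (5.382 x 10^-3)(1.509 × 10^-4)^2 = 1.23 × 10^-10
Q < Ksp, so no precipitate of SrF2 forms.

Q ≈ 1.23e-10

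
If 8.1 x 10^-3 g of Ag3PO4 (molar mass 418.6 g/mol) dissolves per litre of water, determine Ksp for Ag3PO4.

Molar solubility s = (8.1 × 10^-3 g/L) / (418.6 g/mol) = 1.94 × 10^-5 M.
Ag3PO4(s) ⇌ 3 Ag^+ + PO4^3-
For each mole of Ag3PO4 that dissolves: [Ag^+] = 3s, [PO4^3-] = s.
Ksp = [Ag^+]^3[PO4^3-]
Ksp = (3s)^3s = 27s^4
Ksp = 27 × (1.94 × 10^-5)^4 = 3.8 x 10^-18

3.8 x 10^-18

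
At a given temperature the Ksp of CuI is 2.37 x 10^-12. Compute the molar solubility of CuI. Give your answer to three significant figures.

CuI(s) ⇌ Cu^+ + I^-
Ksp = [Cu^+][I^-]
For each mole of CuI that dissolves: [Cu^+] = s, [I^-] = s.
Ksp = (s)(s) = s^2
s = (2.37 x 10^-12)^(1/2) = 1.54 × 10^-6 M

1.54 × 10^-6 M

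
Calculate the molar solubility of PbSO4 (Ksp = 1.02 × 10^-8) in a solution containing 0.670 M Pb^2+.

s ≈ 1.52e-8 M

PbSO4(s) <=> Pb^2+(aq) + SO4^2-(aq)
Ksp = [Pb^2+][SO4^2-]
If s mol/L dissolves here, [Pb^2+] = 0.670 + s ≈ 0.670, [SO4^2-] = s (Ksp is small, so little additional dissolves).
Ksp ≈ 0.670 × s
s = 1.52 x 10^-8 M
Check: s = 1.5 x 10^-8 ≪ 0.670, so the approximation is valid.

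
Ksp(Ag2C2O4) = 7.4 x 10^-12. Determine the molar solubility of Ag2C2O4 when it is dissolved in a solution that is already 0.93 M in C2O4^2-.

Ag2C2O4(s) ⇌ 2 Ag^+(aq) + C2O4^2-(aq)
Ksp = [Ag^+]^2[C2O4^2-]
If s mol/L dissolves here, [Ag^+] = 2s, [C2O4^2-] = 0.93 + s ≈ 0.93 (since the C2O4^2- already present dominates).
Ksp ≈ (2s)^2 × 0.93
s = 1.4 × 10^-6 M
Check: s = 1.4 × 10^-6 ≪ 0.93, so the approximation is valid.

s = 1.4e-6 M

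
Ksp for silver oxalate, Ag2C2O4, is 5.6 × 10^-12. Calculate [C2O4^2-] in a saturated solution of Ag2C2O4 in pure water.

Ag2C2O4(s) ⇌ 2 Ag^+(aq) + C2O4^2-(aq)
Ksp = [Ag^+]^2[C2O4^2-]
For each mole of Ag2C2O4 that dissolves: [Ag^+] = 2s, [C2O4^2-] = s.
Substituting: Ksp = (2s)^2s = 4s^3
s^3 = 5.6 × 10^-12 / 4, so s = 1.12 × 10^-4 M
[C2O4^2-] = s = 1.1 × 10^-4 M

[C2O4^2-] = 1.1 × 10^-4 M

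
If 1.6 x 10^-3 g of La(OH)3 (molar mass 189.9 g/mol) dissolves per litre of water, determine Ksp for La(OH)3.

1.4 × 10^-19

Molar solubility s = (1.6 × 10^-3 g/L) / (189.9 g/mol) = 8.43 × 10^-6 M.
La(OH)3(s) ⇌ La^3+(aq) + 3 OH^-(aq)
For each mole of La(OH)3 that dissolves: [La^3+] = s, [OH^-] = 3s.
Ksp = [La^3+][OH^-]^3
Substituting: Ksp = s(3s)^3 = 27s^4
With s = 8.43 × 10^-6: Ksp = 1.4 x 10^-19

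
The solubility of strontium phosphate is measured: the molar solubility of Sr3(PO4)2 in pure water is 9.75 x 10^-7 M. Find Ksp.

9.52 x 10^-29

Sr3(PO4)2(s) ⇌ 3 Sr^2+(aq) + 2 PO4^3-(aq)
For each mole of Sr3(PO4)2 that dissolves: [Sr^2+] = 3s, [PO4^3-] = 2s.
Ksp = [Sr^2+]^3[PO4^3-]^2
Ksp = (3s)^3(2s)^2 = 108s^5
With s = 9.75 x 10^-7: Ksp = 9.52 × 10^-29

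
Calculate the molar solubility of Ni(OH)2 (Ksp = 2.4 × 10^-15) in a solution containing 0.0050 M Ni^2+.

Ni(OH)2(s) <=> Ni^2+(aq) + 2 OH^-(aq)
Ksp = [Ni^2+][OH^-]^2
Let s = moles of Ni(OH)2 that dissolve per litre. [Ni^2+] = 0.0050 + s ≈ 0.0050, [OH^-] = 2s (Ksp is small, so little additional dissolves).
Ksp ≈ 0.0050 × (2s)^2
s = 3.5 x 10^-7 M
Check: s = 3.5 x 10^-7 ≪ 0.0050, so the approximation is valid.

3.5 × 10^-7 M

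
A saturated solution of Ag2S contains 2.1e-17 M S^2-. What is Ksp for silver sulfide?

3.7e-50

Ag2S(s) ⇌ 2 Ag^+ + S^2-
Stoichiometry gives [Ag^+] = (2/1)[S^2-] = 4.20 × 10^-17 M.
Ksp = [Ag^+]^2[S^2-]
Ksp = (4.20 × 10^-17)^2 × 2.1 × 10^-17 = 3.7 × 10^-50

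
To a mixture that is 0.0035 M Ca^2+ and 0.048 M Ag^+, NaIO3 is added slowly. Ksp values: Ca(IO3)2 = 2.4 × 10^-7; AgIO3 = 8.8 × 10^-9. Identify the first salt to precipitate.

AgIO3

Precipitation of each salt starts when its ion product equals its Ksp.
For Ca(IO3)2: 2.4 × 10^-7 = 0.0035 × [IO3^-]^2  ⇒  [IO3^-] = 8.3 × 10^-3 M.
For AgIO3: 8.8 × 10^-9 = 0.048 × [IO3^-]  ⇒  [IO3^-] = 1.8 x 10^-7 M.
The salt with the lower threshold [IO3^-] precipitates first: AgIO3.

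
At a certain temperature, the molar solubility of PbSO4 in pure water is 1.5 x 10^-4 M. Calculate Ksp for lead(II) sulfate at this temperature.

Ksp = 2.3 × 10^-8

PbSO4(s) ⇌ Pb^2+(aq) + SO4^2-(aq)
With molar solubility s: [Pb^2+] = s, [SO4^2-] = s.
Ksp = [Pb^2+][SO4^2-]
Ksp = (s)(s) = s^2
With s = 1.5 × 10^-4: Ksp = 2.3 × 10^-8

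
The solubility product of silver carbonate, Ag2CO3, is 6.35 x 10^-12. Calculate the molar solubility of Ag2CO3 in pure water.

Ag2CO3(s) <=> 2 Ag^+(aq) + CO3^2-(aq)
Ksp = [Ag^+]^2[CO3^2-]
With molar solubility s: [Ag^+] = 2s, [CO3^2-] = s.
Ksp = (2s)^2s = 4s^3
s^3 = 6.35 x 10^-12 / 4, so s = 1.17 x 10^-4 M

s ≈ 1.17e-4 M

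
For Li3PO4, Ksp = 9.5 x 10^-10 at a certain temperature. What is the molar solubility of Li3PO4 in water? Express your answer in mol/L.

Li3PO4(s) ⇌ 3 Li^+ + PO4^3-
Ksp = [Li^+]^3[PO4^3-]
If s mol/L of Li3PO4 dissolves, [Li^+] = 3s and [PO4^3-] = s.
So Ksp = (3s)^3 × s = 27s^4
s = (9.5 x 10^-10 / 27)^(1/4) = 2.4 × 10^-3 M

s ≈ 2.4 × 10^-3 M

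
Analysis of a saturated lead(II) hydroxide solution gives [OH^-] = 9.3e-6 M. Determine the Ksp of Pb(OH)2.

Pb(OH)2(s) <=> Pb^2+ + 2 OH^-
Stoichiometry gives [Pb^2+] = (1/2)[OH^-] = 4.65 × 10^-6 M.
Ksp = [Pb^2+][OH^-]^2
Ksp = 4.65 x 10^-6 × (9.3 × 10^-6)^2 = 4.0 × 10^-16

4.0e-16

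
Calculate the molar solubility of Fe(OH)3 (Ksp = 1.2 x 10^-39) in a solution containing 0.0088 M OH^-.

s ≈ 1.8 × 10^-33 M

Fe(OH)3(s) ⇌ Fe^3+ + 3 OH^-
Ksp = [Fe^3+][OH^-]^3
Let s be the molar solubility in this solution. [Fe^3+] = s, [OH^-] = 0.0088 + 3s ≈ 0.0088 (Ksp is small, so little additional dissolves).
Ksp ≈ s × (0.0088)^3
s = 1.8 × 10^-33 M
Check: 3s = 5.3 × 10^-33 ≪ 0.0088, so the approximation is valid.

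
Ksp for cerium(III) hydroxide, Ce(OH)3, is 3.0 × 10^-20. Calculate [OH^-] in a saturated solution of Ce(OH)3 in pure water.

1.7 × 10^-5 M

Ce(OH)3(s) ⇌ Ce^3+ + 3 OH^-
Ksp = [Ce^3+][OH^-]^3
For each mole of Ce(OH)3 that dissolves: [Ce^3+] = s, [OH^-] = 3s.
So Ksp = s × (3s)^3 = 27s^4
s = (3.0 × 10^-20 / 27)^(1/4) = 5.77 x 10^-6 M
[OH^-] = 3s = 1.7 x 10^-5 M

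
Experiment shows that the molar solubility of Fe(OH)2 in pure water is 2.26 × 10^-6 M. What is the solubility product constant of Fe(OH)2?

4.62 × 10^-17

Fe(OH)2(s) ⇌ Fe^2+(aq) + 2 OH^-(aq)
If s mol/L of Fe(OH)2 dissolves, [Fe^2+] = s and [OH^-] = 2s.
Ksp = [Fe^2+][OH^-]^2
Substituting: Ksp = s(2s)^2 = 4s^3
With s = 2.26 x 10^-6: Ksp = 4.62 × 10^-17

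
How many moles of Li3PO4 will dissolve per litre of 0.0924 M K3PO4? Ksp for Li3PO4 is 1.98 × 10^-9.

9.26 × 10^-4 M

Li3PO4(s) ⇌ 3 Li^+ + PO4^3-
Ksp = [Li^+]^3[PO4^3-]
Let s = moles of Li3PO4 that dissolve per litre. [Li^+] = 3s, [PO4^3-] = 0.0924 + s ≈ 0.0924 (Ksp is small, so little additional dissolves).
Ksp ≈ (3s)^3 × 0.0924
s = 9.26 × 10^-4 M
Check: s = 9.3 × 10^-4 ≪ 0.0924, so the approximation is valid.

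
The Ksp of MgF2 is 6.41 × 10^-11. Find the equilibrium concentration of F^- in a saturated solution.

[F^-] ≈ 5.04 × 10^-4 M

MgF2(s) ⇌ Mg^2+ + 2 F^-
Ksp = [Mg^2+][F^-]^2
If s mol/L of MgF2 dissolves, [Mg^2+] = s and [F^-] = 2s.
So Ksp = s × (2s)^2 = 4s^3
s^3 = 6.41 × 10^-11 / 4, so s = 2.521 x 10^-4 M
[F^-] = 2s = 5.04 x 10^-4 M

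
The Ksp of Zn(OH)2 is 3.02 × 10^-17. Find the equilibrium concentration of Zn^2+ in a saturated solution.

Zn(OH)2(s) <=> Zn^2+(aq) + 2 OH^-(aq)
Ksp = [Zn^2+][OH^-]^2
For each mole of Zn(OH)2 that dissolves: [Zn^2+] = s, [OH^-] = 2s.
So Ksp = s × (2s)^2 = 4s^3
Solving, s = (3.02 × 10^-17/4)^(1/3) = 1.962 x 10^-6 M
[Zn^2+] = s = 1.96 × 10^-6 M

[Zn^2+] ≈ 1.96 x 10^-6 M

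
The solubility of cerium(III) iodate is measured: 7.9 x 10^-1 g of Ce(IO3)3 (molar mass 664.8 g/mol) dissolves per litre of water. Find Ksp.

Ksp ≈ 5.4 × 10^-11

Molar solubility s = (7.9 × 10^-1 g/L) / (664.8 g/mol) = 1.19 × 10^-3 M.
Ce(IO3)3(s) <=> Ce^3+ + 3 IO3^-
With molar solubility s: [Ce^3+] = s, [IO3^-] = 3s.
Ksp = [Ce^3+][IO3^-]^3
Ksp = s(3s)^3 = 27s^4
Ksp = 27 × (1.19 x 10^-3)^4 = 5.4 × 10^-11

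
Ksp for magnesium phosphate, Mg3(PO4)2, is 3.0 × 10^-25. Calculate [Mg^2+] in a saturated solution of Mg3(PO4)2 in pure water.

Mg3(PO4)2(s) <=> 3 Mg^2+(aq) + 2 PO4^3-(aq)
Ksp = [Mg^2+]^3[PO4^3-]^2
If s mol/L of Mg3(PO4)2 dissolves, [Mg^2+] = 3s and [PO4^3-] = 2s.
So Ksp = (3s)^3 × (2s)^2 = 108s^5
s = (3.0 × 10^-25 / 108)^(1/5) = 4.88 × 10^-6 M
[Mg^2+] = 3s = 1.5 × 10^-5 M

[Mg^2+] ≈ 1.5 × 10^-5 M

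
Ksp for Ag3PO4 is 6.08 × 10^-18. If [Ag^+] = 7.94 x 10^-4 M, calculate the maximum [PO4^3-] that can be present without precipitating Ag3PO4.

Ag3PO4(s) <=> 3 Ag^+(aq) + PO4^3-(aq)
Ksp = [Ag^+]^3[PO4^3-]
Precipitation begins when Q = Ksp. With [Ag^+] = 7.94 x 10^-4 M:
6.08 × 10^-18 = (7.94 x 10^-4)^3 × [PO4^3-]
[PO4^3-] = (6.08 × 10^-18 / 5.006 × 10^-10) = 1.21 × 10^-8 M

[PO4^3-] = 1.21e-8 M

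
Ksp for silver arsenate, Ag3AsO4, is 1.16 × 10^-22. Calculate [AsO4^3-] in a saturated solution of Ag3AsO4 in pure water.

[AsO4^3-] = 1.44 × 10^-6 M

Ag3AsO4(s) <=> 3 Ag^+(aq) + AsO4^3-(aq)
Ksp = [Ag^+]^3[AsO4^3-]
With molar solubility s: [Ag^+] = 3s, [AsO4^3-] = s.
Substituting: Ksp = (3s)^3s = 27s^4
s^4 = 1.16 × 10^-22 / 27, so s = 1.440 x 10^-6 M
[AsO4^3-] = s = 1.44 x 10^-6 M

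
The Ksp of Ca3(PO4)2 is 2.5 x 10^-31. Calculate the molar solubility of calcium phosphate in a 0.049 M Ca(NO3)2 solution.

s = 2.3 x 10^-14 M

Ca3(PO4)2(s) ⇌ 3 Ca^2+(aq) + 2 PO4^3-(aq)
Ksp = [Ca^2+]^3[PO4^3-]^2
Let s be the molar solubility in this solution. [Ca^2+] = 0.049 + 3s ≈ 0.049, [PO4^3-] = 2s (since Ca^2+ from Ca(NO3)2 dominates).
Ksp ≈ (0.049)^3 × (2s)^2
s = 2.3 x 10^-14 M
Check: 3s = 6.9 x 10^-14 ≪ 0.049, so the approximation is valid.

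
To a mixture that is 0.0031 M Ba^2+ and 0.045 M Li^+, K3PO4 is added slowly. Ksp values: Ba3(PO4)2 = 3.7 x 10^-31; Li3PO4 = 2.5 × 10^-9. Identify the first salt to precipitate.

Ba3(PO4)2

Precipitation of each salt starts when its ion product equals its Ksp.
For Ba3(PO4)2: 3.7 x 10^-31 = (0.0031)^3 × [PO4^3-]^2  ⇒  [PO4^3-] = 3.5 × 10^-12 M.
For Li3PO4: 2.5 × 10^-9 = (0.045)^3 × [PO4^3-]  ⇒  [PO4^3-] = 2.7 x 10^-5 M.
The salt with the lower threshold [PO4^3-] precipitates first: Ba3(PO4)2.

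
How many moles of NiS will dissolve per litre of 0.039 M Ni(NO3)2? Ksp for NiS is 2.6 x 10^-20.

NiS(s) ⇌ Ni^2+ + S^2-
Ksp = [Ni^2+][S^2-]
Let s = moles of NiS that dissolve per litre. [Ni^2+] = 0.039 + s ≈ 0.039, [S^2-] = s (since Ni^2+ from Ni(NO3)2 dominates).
Ksp ≈ 0.039 × s
s = 6.7 x 10^-19 M
Check: s = 6.7 × 10^-19 ≪ 0.039, so the approximation is valid.

s ≈ 6.7 x 10^-19 M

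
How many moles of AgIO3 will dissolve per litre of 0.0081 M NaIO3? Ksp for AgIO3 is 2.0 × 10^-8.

s ≈ 2.5 × 10^-6 M

AgIO3(s) ⇌ Ag^+(aq) + IO3^-(aq)
Ksp = [Ag^+][IO3^-]
If s mol/L dissolves here, [Ag^+] = s, [IO3^-] = 0.0081 + s ≈ 0.0081 (Ksp is small, so little additional dissolves).
Ksp ≈ s × 0.0081
s = 2.5 × 10^-6 M
Check: s = 2.5 × 10^-6 ≪ 0.0081, so the approximation is valid.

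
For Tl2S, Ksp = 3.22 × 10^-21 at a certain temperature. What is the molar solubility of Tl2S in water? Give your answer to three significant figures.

Tl2S(s) <=> 2 Tl^+ + S^2-
Ksp = [Tl^+]^2[S^2-]
Let s = molar solubility. Then [Tl^+] = 2s and [S^2-] = s.
Ksp = (2s)^2s = 4s^3
s^3 = 3.22 × 10^-21 / 4, so s = 9.30 x 10^-8 M

9.30e-8 M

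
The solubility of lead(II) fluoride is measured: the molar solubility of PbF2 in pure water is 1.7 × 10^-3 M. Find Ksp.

PbF2(s) ⇌ Pb^2+(aq) + 2 F^-(aq)
With molar solubility s: [Pb^2+] = s, [F^-] = 2s.
Ksp = [Pb^2+][F^-]^2
Substituting: Ksp = s(2s)^2 = 4s^3
With s = 1.7 × 10^-3: Ksp = 2.0 x 10^-8

2.0 × 10^-8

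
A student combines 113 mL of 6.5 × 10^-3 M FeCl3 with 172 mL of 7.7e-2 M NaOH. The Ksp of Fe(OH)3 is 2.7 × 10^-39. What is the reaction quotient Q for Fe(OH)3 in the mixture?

Total volume = 113 + 172 = 285 mL.
[Fe^3+] = 6.5 × 10^-3 × (113/285) = 2.58 × 10^-3 M
[OH^-] = 7.7 × 10^-2 × (172/285) = 4.65 × 10^-2 M
Fe(OH)3(s) ⇌ Fe^3+(aq) + 3 OH^-(aq), so Q = [Fe^3+][OH^-]^3
Q = (2.58 x 10^-3)(4.65 × 10^-2)^3 = 2.6 × 10^-7
Q > Ksp, so Fe(OH)3 will precipitate.

Q = 2.6e-7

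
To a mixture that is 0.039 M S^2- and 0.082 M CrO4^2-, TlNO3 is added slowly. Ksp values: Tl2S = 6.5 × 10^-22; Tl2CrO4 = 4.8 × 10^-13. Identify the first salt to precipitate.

Each salt begins to precipitate when Q = Ksp, i.e. when [Tl^+] reaches its threshold.
For Tl2S: 6.5 × 10^-22 = 0.039 × [Tl^+]^2  ⇒  [Tl^+] = 1.3 × 10^-10 M.
For Tl2CrO4: 4.8 × 10^-13 = 0.082 × [Tl^+]^2  ⇒  [Tl^+] = 2.4 × 10^-6 M.
The salt with the lower threshold [Tl^+] precipitates first: Tl2S.

Tl2S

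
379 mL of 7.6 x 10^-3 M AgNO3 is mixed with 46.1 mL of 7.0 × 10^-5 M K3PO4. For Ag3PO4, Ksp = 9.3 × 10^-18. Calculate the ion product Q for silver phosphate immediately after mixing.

Total volume = 379 + 46.1 = 425.1 mL.
[Ag^+] = 7.6 × 10^-3 × (379/425.1) = 6.78 x 10^-3 M
[PO4^3-] = 7.0 x 10^-5 × (46.1/425.1) = 7.59 × 10^-6 M
Ag3PO4(s) <=> 3 Ag^+ + PO4^3-, so Q = [Ag^+]^3[PO4^3-]
Q = (6.78 x 10^-3)^3(7.59 × 10^-6) = 2.4 × 10^-12
Q > Ksp, so Ag3PO4 will precipitate.

2.4 × 10^-12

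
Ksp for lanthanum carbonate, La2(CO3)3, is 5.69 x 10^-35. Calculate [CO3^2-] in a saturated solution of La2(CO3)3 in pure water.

[CO3^2-] = 1.67e-7 M

La2(CO3)3(s) <=> 2 La^3+(aq) + 3 CO3^2-(aq)
Ksp = [La^3+]^2[CO3^2-]^3
With molar solubility s: [La^3+] = 2s, [CO3^2-] = 3s.
Ksp = (2s)^2(3s)^3 = 108s^5
s^5 = 5.69 x 10^-35 / 108, so s = 5.551 × 10^-8 M
[CO3^2-] = 3s = 1.67 x 10^-7 M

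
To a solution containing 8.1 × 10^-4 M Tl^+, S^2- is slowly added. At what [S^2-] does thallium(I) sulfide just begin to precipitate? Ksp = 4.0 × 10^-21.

Tl2S(s) ⇌ 2 Tl^+(aq) + S^2-(aq)
Ksp = [Tl^+]^2[S^2-]
Precipitation begins when Q = Ksp. With [Tl^+] = 8.1 × 10^-4 M:
4.0 × 10^-21 = (8.1 × 10^-4)^2 × [S^2-]
[S^2-] = (4.0 × 10^-21 / 6.56 × 10^-7) = 6.1 × 10^-15 M

[S^2-] = 6.1e-15 M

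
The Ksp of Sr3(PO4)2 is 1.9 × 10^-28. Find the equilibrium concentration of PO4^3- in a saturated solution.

[PO4^3-] ≈ 2.2 × 10^-6 M

Sr3(PO4)2(s) <=> 3 Sr^2+ + 2 PO4^3-
Ksp = [Sr^2+]^3[PO4^3-]^2
Let s = molar solubility. Then [Sr^2+] = 3s and [PO4^3-] = 2s.
So Ksp = (3s)^3 × (2s)^2 = 108s^5
s = (1.9 × 10^-28 / 108)^(1/5) = 1.12 x 10^-6 M
[PO4^3-] = 2s = 2.2 × 10^-6 M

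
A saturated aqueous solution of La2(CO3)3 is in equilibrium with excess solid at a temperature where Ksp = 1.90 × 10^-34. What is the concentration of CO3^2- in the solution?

[CO3^2-] = 2.12 x 10^-7 M

La2(CO3)3(s) <=> 2 La^3+ + 3 CO3^2-
Ksp = [La^3+]^2[CO3^2-]^3
For each mole of La2(CO3)3 that dissolves: [La^3+] = 2s, [CO3^2-] = 3s.
So Ksp = (2s)^2 × (3s)^3 = 108s^5
s^5 = 1.90 × 10^-34 / 108, so s = 7.064 x 10^-8 M
[CO3^2-] = 3s = 2.12 × 10^-7 M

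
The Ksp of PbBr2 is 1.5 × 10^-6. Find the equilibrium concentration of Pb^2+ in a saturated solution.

PbBr2(s) ⇌ Pb^2+(aq) + 2 Br^-(aq)
Ksp = [Pb^2+][Br^-]^2
With molar solubility s: [Pb^2+] = s, [Br^-] = 2s.
Ksp = s(2s)^2 = 4s^3
Solving, s = (1.5 × 10^-6/4)^(1/3) = 7.21 × 10^-3 M
[Pb^2+] = s = 7.2 × 10^-3 M

[Pb^2+] = 7.2 × 10^-3 M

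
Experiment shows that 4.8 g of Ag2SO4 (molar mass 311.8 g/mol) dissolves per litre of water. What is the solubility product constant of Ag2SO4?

Ksp ≈ 1.5 x 10^-5

Molar solubility s = (4.8 g/L) / (311.8 g/mol) = 1.54 × 10^-2 M.
Ag2SO4(s) <=> 2 Ag^+(aq) + SO4^2-(aq)
Let s = molar solubility. Then [Ag^+] = 2s and [SO4^2-] = s.
Ksp = [Ag^+]^2[SO4^2-]
So Ksp = (2s)^2 × s = 4s^3
Ksp = 4 × (1.54 × 10^-2)^3 = 1.5 x 10^-5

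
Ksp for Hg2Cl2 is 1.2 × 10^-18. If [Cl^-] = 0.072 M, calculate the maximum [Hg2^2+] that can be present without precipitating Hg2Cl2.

Hg2Cl2(s) <=> Hg2^2+(aq) + 2 Cl^-(aq)
Ksp = [Hg2^2+][Cl^-]^2
Precipitation begins when Q = Ksp. With [Cl^-] = 0.072 M:
1.2 × 10^-18 = (0.072)^2 × [Hg2^2+]
[Hg2^2+] = (1.2 × 10^-18 / 5.18 × 10^-3) = 2.3 × 10^-16 M

[Hg2^2+] ≈ 2.3e-16 M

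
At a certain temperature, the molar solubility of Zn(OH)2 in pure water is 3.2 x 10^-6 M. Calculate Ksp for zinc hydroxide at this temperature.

Zn(OH)2(s) <=> Zn^2+(aq) + 2 OH^-(aq)
Let s = molar solubility. Then [Zn^2+] = s and [OH^-] = 2s.
Ksp = [Zn^2+][OH^-]^2
Ksp = s(2s)^2 = 4s^3
Ksp = 4 × (3.2 x 10^-6)^3 = 1.3 × 10^-16

Ksp ≈ 1.3 × 10^-16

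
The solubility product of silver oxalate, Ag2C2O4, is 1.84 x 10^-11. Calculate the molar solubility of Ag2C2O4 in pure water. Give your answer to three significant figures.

Ag2C2O4(s) <=> 2 Ag^+(aq) + C2O4^2-(aq)
Ksp = [Ag^+]^2[C2O4^2-]
For each mole of Ag2C2O4 that dissolves: [Ag^+] = 2s, [C2O4^2-] = s.
So Ksp = (2s)^2 × s = 4s^3
Solving, s = (1.84 x 10^-11/4)^(1/3) = 1.66 x 10^-4 M

1.66e-4 M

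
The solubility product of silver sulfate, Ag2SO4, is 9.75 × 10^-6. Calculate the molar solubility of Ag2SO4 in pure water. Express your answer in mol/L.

s = 1.35e-2 M

Ag2SO4(s) ⇌ 2 Ag^+(aq) + SO4^2-(aq)
Ksp = [Ag^+]^2[SO4^2-]
With molar solubility s: [Ag^+] = 2s, [SO4^2-] = s.
Substituting: Ksp = (2s)^2s = 4s^3
s = (9.75 × 10^-6 / 4)^(1/3) = 1.35 × 10^-2 M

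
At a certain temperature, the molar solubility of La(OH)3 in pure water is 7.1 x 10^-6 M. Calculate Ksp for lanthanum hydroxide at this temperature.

La(OH)3(s) ⇌ La^3+ + 3 OH^-
If s mol/L of La(OH)3 dissolves, [La^3+] = s and [OH^-] = 3s.
Ksp = [La^3+][OH^-]^3
Ksp = s(3s)^3 = 27s^4
Ksp = 27 × (7.1 × 10^-6)^4 = 6.9 × 10^-20

6.9 × 10^-20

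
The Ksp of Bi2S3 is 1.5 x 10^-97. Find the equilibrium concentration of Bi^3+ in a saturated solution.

Bi2S3(s) <=> 2 Bi^3+(aq) + 3 S^2-(aq)
Ksp = [Bi^3+]^2[S^2-]^3
For each mole of Bi2S3 that dissolves: [Bi^3+] = 2s, [S^2-] = 3s.
Ksp = (2s)^2(3s)^3 = 108s^5
Solving, s = (1.5 x 10^-97/108)^(1/5) = 1.69 x 10^-20 M
[Bi^3+] = 2s = 3.4 x 10^-20 M

3.4 × 10^-20 M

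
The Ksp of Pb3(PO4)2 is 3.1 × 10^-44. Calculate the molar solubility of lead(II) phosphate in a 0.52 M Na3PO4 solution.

Pb3(PO4)2(s) ⇌ 3 Pb^2+ + 2 PO4^3-
Ksp = [Pb^2+]^3[PO4^3-]^2
Let s be the molar solubility in this solution. [Pb^2+] = 3s, [PO4^3-] = 0.52 + 2s ≈ 0.52 (Ksp is small, so little additional dissolves).
Ksp ≈ (3s)^3 × (0.52)^2
s = 1.6 × 10^-15 M
Check: 2s = 3.2 × 10^-15 ≪ 0.52, so the approximation is valid.

s ≈ 1.6 × 10^-15 M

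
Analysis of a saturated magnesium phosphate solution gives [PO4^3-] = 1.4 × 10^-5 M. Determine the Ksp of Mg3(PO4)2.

Mg3(PO4)2(s) ⇌ 3 Mg^2+(aq) + 2 PO4^3-(aq)
Stoichiometry gives [Mg^2+] = (3/2)[PO4^3-] = 2.10 × 10^-5 M.
Ksp = [Mg^2+]^3[PO4^3-]^2
Ksp = (2.10 × 10^-5)^3 × (1.4 × 10^-5)^2 = 1.8 × 10^-24

Ksp = 1.8e-24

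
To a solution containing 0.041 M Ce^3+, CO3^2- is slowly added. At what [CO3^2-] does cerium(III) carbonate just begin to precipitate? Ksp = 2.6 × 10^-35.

[CO3^2-] ≈ 2.5e-11 M

Ce2(CO3)3(s) ⇌ 2 Ce^3+ + 3 CO3^2-
Ksp = [Ce^3+]^2[CO3^2-]^3
Precipitation begins when Q = Ksp. With [Ce^3+] = 0.041 M:
2.6 × 10^-35 = (0.041)^2 × [CO3^2-]^3
[CO3^2-] = (2.6 × 10^-35 / 1.68 × 10^-3)^(1/3) = 2.5 × 10^-11 M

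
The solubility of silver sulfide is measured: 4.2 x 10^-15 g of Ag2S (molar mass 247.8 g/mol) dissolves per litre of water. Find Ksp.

Ksp = 1.9e-50

Molar solubility s = (4.2 x 10^-15 g/L) / (247.8 g/mol) = 1.69 × 10^-17 M.
Ag2S(s) <=> 2 Ag^+(aq) + S^2-(aq)
Let s = molar solubility. Then [Ag^+] = 2s and [S^2-] = s.
Ksp = [Ag^+]^2[S^2-]
Ksp = (2s)^2s = 4s^3
Ksp = 4 × (1.69 × 10^-17)^3 = 1.9 × 10^-50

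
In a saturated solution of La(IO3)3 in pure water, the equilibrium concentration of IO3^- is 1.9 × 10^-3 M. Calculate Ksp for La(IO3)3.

Ksp = 4.3 x 10^-12

La(IO3)3(s) <=> La^3+(aq) + 3 IO3^-(aq)
Stoichiometry gives [La^3+] = (1/3)[IO3^-] = 6.33 x 10^-4 M.
Ksp = [La^3+][IO3^-]^3
Ksp = 6.33 × 10^-4 × (1.9 × 10^-3)^3 = 4.3 × 10^-12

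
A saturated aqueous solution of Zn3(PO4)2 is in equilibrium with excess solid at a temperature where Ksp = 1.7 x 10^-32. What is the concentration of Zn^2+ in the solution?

Zn3(PO4)2(s) ⇌ 3 Zn^2+(aq) + 2 PO4^3-(aq)
Ksp = [Zn^2+]^3[PO4^3-]^2
With molar solubility s: [Zn^2+] = 3s, [PO4^3-] = 2s.
Ksp = (3s)^3(2s)^2 = 108s^5
s = (1.7 x 10^-32 / 108)^(1/5) = 1.74 × 10^-7 M
[Zn^2+] = 3s = 5.2 × 10^-7 M

[Zn^2+] ≈ 5.2e-7 M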